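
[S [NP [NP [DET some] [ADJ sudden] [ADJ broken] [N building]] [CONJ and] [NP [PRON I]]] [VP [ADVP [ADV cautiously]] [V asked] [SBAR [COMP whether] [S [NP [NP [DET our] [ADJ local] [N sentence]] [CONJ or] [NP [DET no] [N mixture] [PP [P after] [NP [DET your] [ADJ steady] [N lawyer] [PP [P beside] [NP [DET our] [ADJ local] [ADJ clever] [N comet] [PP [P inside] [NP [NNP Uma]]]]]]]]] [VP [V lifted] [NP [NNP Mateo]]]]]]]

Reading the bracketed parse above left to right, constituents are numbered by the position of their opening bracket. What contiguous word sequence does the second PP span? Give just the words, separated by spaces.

The PP opening brackets appear, in order, over: "after your steady lawyer beside our local clever comet inside Uma"; "beside our local clever comet inside Uma"; "inside Uma". The second one spans "beside our local clever comet inside Uma".

beside our local clever comet inside Uma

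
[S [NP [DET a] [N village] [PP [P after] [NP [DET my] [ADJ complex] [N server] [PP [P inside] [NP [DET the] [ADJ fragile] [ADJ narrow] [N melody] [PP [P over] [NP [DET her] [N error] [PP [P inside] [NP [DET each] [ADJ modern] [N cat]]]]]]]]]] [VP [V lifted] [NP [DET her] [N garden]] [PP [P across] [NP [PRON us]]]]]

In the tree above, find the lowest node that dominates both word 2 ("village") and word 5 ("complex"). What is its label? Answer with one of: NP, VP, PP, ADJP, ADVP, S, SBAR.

Both words fall inside [NP a village after my complex server inside the fragile narrow melody over her error inside each modern cat] (words 1–18), and no smaller constituent contains them both. Label: NP.

NP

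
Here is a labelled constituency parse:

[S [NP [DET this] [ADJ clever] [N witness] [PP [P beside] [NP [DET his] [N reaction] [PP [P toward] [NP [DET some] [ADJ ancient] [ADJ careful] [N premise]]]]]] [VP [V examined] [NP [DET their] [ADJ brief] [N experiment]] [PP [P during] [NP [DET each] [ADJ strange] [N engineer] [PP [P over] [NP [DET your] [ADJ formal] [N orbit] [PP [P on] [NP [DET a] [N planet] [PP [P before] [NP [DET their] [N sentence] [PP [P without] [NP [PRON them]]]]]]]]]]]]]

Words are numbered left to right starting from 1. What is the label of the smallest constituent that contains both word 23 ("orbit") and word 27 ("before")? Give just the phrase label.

Word 23 lies under S → VP → PP → NP → PP → NP → N; word 27 lies under S → VP → PP → NP → PP → NP → PP → NP → PP → P. The lowest shared node is the NP.

NP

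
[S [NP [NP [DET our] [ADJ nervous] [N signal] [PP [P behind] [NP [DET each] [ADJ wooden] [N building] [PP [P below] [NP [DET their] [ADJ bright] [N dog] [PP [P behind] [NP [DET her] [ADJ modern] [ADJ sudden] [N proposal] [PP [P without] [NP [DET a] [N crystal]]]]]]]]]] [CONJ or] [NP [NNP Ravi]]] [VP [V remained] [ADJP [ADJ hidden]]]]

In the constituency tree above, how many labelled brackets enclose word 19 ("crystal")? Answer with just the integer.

12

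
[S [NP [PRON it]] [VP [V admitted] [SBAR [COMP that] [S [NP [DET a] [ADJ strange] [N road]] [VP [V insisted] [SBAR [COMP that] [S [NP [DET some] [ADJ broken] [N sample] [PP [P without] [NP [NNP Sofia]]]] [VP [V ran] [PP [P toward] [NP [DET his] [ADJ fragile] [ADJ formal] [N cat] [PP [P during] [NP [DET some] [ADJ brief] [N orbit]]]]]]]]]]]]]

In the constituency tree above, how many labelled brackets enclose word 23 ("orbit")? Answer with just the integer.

Path from the root down to the word: S → VP → SBAR → S → VP → SBAR → S → VP → PP → NP → PP → NP → N. That is 13 enclosing brackets.

13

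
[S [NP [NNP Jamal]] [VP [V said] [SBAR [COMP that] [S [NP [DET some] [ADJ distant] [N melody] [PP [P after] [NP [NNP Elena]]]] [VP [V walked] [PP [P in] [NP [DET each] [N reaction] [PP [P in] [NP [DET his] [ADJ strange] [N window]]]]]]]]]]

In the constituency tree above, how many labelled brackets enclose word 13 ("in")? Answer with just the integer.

9

The word sits inside P, which is inside PP, inside NP, inside PP, inside VP, inside S, inside SBAR, inside VP, inside S — 9 brackets in all.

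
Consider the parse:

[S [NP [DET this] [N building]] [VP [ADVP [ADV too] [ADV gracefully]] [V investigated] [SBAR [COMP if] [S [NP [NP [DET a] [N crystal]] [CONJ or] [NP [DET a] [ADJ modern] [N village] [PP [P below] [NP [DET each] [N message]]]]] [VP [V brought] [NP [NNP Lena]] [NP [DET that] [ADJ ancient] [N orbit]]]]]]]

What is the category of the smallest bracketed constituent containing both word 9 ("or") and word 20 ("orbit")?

Word 9 lies under S → VP → SBAR → S → NP → CONJ; word 20 lies under S → VP → SBAR → S → VP → NP → N. The lowest shared node is the S.

S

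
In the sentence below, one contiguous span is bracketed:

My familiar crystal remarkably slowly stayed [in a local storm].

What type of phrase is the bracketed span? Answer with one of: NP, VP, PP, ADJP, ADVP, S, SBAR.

PP

The span is built around the preposition "in" — a prepositional phrase (PP).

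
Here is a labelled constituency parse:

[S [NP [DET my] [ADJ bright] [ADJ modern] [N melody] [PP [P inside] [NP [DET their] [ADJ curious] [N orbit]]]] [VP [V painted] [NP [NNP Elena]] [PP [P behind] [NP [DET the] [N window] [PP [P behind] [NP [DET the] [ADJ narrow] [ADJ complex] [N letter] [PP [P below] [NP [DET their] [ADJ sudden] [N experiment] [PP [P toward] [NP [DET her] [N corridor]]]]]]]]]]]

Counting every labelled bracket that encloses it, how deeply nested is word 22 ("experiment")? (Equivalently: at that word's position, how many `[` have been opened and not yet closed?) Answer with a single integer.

9

The word sits inside N, which is inside NP, inside PP, inside NP, inside PP, inside NP, inside PP, inside VP, inside S — 9 brackets in all.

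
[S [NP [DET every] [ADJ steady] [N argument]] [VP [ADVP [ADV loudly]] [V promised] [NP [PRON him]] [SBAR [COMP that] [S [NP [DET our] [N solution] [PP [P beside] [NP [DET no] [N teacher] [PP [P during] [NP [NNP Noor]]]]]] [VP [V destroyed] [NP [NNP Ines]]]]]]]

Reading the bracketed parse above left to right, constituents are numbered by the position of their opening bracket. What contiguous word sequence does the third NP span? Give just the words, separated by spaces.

our solution beside no teacher during Noor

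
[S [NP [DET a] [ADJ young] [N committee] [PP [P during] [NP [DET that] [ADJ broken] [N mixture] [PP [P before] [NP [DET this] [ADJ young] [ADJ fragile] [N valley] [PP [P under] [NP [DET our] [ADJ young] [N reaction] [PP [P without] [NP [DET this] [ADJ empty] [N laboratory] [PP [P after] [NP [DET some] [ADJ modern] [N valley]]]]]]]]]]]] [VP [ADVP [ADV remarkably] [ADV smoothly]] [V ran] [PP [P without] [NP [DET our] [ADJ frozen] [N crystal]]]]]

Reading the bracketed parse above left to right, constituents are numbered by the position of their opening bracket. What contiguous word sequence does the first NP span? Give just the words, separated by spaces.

a young committee during that broken mixture before this young fragile valley under our young reaction without this empty laboratory after some modern valley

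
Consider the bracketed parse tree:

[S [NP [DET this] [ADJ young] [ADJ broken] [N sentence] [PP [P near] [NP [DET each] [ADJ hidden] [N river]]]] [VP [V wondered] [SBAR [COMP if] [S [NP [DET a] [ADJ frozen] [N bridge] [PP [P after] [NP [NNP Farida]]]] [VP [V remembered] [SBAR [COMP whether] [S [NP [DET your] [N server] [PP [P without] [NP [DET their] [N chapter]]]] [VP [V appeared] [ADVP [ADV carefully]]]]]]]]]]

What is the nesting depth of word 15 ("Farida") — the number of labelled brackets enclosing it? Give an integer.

Counting open brackets not yet closed at "Farida": [S [VP [SBAR [S [NP [PP [NP [NNP = 8.

8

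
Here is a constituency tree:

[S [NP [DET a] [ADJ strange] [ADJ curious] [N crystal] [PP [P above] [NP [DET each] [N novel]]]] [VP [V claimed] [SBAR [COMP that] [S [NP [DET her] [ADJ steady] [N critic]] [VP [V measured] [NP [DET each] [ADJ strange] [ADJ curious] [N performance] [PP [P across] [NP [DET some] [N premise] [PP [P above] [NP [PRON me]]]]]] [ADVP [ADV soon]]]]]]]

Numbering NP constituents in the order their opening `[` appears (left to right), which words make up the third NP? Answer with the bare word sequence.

her steady critic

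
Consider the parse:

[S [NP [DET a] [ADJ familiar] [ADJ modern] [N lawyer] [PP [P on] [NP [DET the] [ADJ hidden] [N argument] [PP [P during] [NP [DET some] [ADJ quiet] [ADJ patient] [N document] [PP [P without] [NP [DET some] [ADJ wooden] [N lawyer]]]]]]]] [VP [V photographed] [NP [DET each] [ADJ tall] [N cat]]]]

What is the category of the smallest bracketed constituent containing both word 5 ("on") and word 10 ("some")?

PP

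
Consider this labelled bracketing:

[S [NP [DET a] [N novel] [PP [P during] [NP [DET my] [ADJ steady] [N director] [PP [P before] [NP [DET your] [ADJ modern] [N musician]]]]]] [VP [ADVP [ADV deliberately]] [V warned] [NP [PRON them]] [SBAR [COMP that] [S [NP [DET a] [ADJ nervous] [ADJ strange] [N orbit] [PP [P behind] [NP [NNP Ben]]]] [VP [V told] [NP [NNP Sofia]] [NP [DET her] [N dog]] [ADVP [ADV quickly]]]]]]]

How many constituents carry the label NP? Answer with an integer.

8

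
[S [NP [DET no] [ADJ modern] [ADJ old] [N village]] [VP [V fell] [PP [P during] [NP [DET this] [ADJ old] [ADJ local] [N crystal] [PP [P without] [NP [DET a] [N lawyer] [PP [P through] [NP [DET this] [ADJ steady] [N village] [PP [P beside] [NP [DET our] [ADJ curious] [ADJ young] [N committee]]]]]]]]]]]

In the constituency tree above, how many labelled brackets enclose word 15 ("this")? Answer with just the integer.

The word sits inside DET, which is inside NP, inside PP, inside NP, inside PP, inside NP, inside PP, inside VP, inside S — 9 brackets in all.

9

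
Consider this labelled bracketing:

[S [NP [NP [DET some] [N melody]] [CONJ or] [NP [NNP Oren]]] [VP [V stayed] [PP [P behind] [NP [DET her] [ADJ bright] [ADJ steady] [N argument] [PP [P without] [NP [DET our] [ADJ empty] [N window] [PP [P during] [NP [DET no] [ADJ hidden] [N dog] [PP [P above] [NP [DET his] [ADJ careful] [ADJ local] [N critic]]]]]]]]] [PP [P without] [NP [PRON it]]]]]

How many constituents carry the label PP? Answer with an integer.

5

The PP constituents are: [PP behind her bright steady argument without our empty window during no hidden dog above his careful local critic]; [PP without our empty window during no hidden dog above his careful local critic]; [PP during no hidden dog above his careful local critic]; [PP above his careful local critic]; [PP without it]. Total: 5.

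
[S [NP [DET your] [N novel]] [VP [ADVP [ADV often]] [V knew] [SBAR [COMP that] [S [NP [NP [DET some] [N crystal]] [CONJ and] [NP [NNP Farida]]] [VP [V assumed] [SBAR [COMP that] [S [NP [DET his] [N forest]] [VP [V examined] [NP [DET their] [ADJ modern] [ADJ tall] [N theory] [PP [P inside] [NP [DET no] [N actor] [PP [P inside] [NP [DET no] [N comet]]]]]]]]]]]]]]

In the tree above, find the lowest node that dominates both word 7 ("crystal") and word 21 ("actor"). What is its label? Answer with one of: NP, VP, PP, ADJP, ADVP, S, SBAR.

S

The smallest bracket enclosing both words is [S some crystal and Farida assumed that his forest examined their modern tall theory inside no actor inside no comet], so the label is S.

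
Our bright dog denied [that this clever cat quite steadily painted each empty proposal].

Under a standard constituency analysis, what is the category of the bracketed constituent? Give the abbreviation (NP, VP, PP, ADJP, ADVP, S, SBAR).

SBAR

The bracketed span "that this clever cat quite steadily painted each empty proposal" is headed by "that", making it a subordinate clause (SBAR).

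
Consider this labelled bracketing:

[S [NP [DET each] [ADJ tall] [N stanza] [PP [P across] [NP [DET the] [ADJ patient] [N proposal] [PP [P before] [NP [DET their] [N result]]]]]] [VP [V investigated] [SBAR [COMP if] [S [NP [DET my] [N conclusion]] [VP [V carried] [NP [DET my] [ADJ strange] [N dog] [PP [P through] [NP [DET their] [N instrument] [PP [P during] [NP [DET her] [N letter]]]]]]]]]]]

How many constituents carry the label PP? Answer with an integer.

4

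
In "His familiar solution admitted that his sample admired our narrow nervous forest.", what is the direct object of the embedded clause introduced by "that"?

"admired" heads the VP of the embedded clause introduced by "that", and "our narrow nervous forest" is its direct object.

our narrow nervous forest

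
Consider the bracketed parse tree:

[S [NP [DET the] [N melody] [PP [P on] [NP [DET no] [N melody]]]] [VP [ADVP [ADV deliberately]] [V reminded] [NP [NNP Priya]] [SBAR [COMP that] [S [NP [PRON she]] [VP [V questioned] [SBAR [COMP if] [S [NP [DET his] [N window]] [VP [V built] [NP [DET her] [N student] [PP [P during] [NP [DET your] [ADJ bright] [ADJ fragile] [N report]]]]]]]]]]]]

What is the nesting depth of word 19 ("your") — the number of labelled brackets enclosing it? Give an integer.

The word sits inside DET, which is inside NP, inside PP, inside NP, inside VP, inside S, inside SBAR, inside VP, inside S, inside SBAR, inside VP, inside S — 12 brackets in all.

12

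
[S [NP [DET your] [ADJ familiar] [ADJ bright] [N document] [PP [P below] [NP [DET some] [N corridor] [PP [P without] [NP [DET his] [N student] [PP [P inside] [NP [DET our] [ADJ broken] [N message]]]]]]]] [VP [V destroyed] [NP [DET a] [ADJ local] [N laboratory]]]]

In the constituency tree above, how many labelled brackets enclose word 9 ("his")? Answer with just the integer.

The word sits inside DET, which is inside NP, inside PP, inside NP, inside PP, inside NP, inside S — 7 brackets in all.

7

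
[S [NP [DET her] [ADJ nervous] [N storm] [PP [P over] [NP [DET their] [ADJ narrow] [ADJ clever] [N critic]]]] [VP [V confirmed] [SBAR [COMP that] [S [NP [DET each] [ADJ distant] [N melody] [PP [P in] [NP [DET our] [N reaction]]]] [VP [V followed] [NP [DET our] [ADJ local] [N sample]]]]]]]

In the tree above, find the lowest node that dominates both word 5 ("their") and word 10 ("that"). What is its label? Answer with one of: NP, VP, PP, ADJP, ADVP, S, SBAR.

S

The smallest bracket enclosing both words is [S her nervous storm over their narrow clever critic confirmed that each distant melody in our reaction followed our local sample], so the label is S.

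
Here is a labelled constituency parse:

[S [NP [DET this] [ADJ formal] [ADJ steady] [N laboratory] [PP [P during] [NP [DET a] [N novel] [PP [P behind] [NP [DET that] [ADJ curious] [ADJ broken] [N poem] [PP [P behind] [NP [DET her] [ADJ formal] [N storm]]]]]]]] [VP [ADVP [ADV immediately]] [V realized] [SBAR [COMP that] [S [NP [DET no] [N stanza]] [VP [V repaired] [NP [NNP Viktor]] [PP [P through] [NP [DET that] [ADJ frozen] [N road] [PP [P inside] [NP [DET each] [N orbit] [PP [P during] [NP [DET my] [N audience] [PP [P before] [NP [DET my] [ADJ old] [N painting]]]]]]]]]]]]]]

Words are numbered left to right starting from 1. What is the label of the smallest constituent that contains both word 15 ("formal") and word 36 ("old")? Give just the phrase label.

The smallest bracket enclosing both words is [S this formal steady laboratory during a novel behind that curious broken poem behind her formal storm immediately realized that no stanza repaired Viktor through that frozen road inside each orbit during my audience before my old painting], so the label is S.

S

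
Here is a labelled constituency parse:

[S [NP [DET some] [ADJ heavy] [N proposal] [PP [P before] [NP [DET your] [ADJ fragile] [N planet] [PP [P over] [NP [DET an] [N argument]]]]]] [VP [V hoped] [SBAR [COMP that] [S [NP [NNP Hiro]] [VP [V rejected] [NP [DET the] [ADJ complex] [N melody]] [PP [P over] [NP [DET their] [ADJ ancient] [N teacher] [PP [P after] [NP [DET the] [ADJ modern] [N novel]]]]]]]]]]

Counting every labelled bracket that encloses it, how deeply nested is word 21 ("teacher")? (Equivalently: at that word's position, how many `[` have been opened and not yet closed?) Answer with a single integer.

The word sits inside N, which is inside NP, inside PP, inside VP, inside S, inside SBAR, inside VP, inside S — 8 brackets in all.

8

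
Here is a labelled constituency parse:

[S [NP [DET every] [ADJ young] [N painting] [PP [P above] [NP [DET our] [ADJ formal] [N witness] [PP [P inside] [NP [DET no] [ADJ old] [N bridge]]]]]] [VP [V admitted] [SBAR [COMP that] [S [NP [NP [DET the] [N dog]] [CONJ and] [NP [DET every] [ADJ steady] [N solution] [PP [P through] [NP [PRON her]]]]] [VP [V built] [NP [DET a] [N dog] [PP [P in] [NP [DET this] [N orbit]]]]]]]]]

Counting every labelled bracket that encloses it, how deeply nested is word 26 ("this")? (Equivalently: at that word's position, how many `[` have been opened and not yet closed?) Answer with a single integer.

9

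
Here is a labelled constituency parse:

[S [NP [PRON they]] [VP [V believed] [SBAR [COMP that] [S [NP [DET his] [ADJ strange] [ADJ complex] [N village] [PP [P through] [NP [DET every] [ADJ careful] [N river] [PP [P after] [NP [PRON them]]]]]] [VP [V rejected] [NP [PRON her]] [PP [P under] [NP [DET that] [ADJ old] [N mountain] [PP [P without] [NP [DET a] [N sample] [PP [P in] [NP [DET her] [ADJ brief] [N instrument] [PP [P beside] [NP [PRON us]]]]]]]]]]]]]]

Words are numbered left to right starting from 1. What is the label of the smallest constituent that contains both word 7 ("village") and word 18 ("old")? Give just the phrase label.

Both words fall inside [S his strange complex village through every careful river after them rejected her under that old mountain without a sample in her brief instrument beside us] (words 4–28), and no smaller constituent contains them both. Label: S.

S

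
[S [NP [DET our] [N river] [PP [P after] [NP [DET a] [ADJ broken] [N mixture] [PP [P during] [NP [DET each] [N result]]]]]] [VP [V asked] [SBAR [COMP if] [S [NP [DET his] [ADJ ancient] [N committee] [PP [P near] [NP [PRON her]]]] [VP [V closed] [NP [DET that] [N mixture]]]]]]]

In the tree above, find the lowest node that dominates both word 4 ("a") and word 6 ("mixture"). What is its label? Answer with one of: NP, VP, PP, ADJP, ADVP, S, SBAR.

NP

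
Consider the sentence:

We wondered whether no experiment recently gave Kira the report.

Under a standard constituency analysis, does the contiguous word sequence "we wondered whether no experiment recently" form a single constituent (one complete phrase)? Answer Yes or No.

No

"we" belongs to the noun phrase "we" while "recently" belongs to the verb phrase "wondered whether no experiment recently gave Kira the report"; a span that runs across that boundary is not a single phrase.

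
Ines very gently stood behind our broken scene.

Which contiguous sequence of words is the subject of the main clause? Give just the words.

Ines

In the main clause the verb is "stood"; the NP preceding it, "Ines", is the subject.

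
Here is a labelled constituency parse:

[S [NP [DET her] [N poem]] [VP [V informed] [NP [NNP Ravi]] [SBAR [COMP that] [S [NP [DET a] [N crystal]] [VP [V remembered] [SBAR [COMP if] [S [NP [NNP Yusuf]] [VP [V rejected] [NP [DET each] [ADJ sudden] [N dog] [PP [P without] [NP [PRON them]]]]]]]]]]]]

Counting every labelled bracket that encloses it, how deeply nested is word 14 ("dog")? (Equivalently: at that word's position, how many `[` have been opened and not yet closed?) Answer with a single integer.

Path from the root down to the word: S → VP → SBAR → S → VP → SBAR → S → VP → NP → N. That is 10 enclosing brackets.

10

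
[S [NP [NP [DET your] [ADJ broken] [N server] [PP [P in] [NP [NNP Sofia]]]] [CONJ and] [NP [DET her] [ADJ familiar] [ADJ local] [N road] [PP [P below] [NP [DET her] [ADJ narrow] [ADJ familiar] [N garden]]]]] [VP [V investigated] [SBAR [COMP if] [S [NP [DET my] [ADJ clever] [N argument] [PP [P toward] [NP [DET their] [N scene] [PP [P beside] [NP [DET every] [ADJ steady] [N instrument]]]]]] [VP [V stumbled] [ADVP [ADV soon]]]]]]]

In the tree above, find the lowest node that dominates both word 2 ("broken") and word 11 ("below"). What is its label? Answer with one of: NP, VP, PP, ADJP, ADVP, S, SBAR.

Both words fall inside [NP your broken server in Sofia and her familiar local road below her narrow familiar garden] (words 1–15), and no smaller constituent contains them both. Label: NP.

NP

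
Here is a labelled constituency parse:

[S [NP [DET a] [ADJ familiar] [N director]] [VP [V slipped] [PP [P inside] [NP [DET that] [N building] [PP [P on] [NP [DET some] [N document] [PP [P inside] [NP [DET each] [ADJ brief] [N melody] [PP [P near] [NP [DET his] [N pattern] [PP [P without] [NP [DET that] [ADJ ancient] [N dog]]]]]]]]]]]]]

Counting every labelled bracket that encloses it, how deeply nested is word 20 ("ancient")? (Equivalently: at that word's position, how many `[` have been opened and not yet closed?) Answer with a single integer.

13

Path from the root down to the word: S → VP → PP → NP → PP → NP → PP → NP → PP → NP → PP → NP → ADJ. That is 13 enclosing brackets.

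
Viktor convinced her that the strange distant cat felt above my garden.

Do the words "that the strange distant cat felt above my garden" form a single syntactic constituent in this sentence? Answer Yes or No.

Yes

The sequence corresponds to a single SBAR node — the subordinate clause "that the strange distant cat felt above my garden".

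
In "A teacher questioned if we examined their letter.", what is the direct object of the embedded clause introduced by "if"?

their letter

"examined" heads the VP of the embedded clause introduced by "if", and "their letter" is its direct object.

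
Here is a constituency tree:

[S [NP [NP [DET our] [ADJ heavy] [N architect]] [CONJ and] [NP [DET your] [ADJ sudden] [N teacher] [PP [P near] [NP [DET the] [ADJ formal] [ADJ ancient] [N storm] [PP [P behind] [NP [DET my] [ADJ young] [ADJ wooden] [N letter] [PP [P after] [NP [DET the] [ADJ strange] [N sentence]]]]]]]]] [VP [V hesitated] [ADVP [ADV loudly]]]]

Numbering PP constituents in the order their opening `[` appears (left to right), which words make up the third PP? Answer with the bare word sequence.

In left-to-right order the PP constituents are "near the formal ancient storm behind my young wooden letter after the strange sentence"; "behind my young wooden letter after the strange sentence"; "after the strange sentence". Number 3 is "after the strange sentence".

after the strange sentence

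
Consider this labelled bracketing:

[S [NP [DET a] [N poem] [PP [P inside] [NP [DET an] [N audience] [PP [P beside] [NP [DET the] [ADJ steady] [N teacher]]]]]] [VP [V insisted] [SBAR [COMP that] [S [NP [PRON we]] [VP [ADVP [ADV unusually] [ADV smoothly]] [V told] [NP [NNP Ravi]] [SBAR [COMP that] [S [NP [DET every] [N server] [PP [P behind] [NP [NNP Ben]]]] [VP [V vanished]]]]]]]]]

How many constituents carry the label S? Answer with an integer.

3

The S constituents are: [S a poem inside an audience beside the steady teacher insisted that we unusually smoothly told Ravi that every server behind Ben vanished]; [S we unusually smoothly told Ravi that every server behind Ben vanished]; [S every server behind Ben vanished]. Total: 3.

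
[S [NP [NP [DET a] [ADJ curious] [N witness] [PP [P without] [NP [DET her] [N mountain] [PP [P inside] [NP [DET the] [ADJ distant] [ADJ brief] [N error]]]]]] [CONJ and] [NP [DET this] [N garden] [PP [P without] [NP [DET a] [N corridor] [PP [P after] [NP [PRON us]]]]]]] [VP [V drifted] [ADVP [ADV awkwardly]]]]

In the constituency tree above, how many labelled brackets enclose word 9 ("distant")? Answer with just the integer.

8

Counting open brackets not yet closed at "distant": [S [NP [NP [PP [NP [PP [NP [ADJ = 8.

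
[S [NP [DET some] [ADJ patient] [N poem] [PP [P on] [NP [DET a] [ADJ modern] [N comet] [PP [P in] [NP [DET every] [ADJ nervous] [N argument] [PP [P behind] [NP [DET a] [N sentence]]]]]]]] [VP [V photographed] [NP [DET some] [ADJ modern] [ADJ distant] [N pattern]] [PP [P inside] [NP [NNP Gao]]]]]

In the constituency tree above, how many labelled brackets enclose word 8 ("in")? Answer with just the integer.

The word sits inside P, which is inside PP, inside NP, inside PP, inside NP, inside S — 6 brackets in all.

6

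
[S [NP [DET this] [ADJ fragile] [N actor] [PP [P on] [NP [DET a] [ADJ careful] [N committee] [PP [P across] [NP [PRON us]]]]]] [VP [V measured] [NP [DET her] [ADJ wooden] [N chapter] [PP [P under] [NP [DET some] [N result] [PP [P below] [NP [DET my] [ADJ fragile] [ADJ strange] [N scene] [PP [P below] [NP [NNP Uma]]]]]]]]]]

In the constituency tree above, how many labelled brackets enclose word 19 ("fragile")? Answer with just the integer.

8

Path from the root down to the word: S → VP → NP → PP → NP → PP → NP → ADJ. That is 8 enclosing brackets.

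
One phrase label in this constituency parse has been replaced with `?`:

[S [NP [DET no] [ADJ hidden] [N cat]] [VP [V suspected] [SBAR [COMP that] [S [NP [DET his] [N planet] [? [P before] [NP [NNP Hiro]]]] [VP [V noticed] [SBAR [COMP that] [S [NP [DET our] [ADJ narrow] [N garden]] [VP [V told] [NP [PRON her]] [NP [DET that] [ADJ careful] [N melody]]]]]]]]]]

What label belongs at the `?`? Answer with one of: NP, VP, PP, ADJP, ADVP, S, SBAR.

A constituent whose immediate children are P 'before', NP is a prepositional phrase: PP.

PP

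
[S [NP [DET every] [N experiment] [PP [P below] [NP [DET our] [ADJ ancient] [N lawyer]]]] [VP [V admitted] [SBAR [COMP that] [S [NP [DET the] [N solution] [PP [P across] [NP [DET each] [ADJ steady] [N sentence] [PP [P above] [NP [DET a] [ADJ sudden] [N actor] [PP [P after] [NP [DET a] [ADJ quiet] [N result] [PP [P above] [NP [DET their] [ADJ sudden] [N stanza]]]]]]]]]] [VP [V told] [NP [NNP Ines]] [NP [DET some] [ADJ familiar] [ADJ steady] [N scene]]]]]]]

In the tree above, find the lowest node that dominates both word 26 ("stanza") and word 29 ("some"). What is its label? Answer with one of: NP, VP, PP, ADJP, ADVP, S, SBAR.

S

The smallest bracket enclosing both words is [S the solution across each steady sentence above a sudden actor after a quiet result above their sudden stanza told Ines some familiar steady scene], so the label is S.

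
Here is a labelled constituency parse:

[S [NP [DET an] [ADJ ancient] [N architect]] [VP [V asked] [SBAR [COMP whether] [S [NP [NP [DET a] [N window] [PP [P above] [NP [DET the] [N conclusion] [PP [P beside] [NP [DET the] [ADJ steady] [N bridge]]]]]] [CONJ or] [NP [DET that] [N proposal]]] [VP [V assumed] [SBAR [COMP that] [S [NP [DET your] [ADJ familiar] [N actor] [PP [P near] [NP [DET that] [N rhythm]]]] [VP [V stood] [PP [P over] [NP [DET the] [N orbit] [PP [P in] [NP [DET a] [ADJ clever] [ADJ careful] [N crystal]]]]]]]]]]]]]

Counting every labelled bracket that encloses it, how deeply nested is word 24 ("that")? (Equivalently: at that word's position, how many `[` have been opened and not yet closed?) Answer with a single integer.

11

The word sits inside DET, which is inside NP, inside PP, inside NP, inside S, inside SBAR, inside VP, inside S, inside SBAR, inside VP, inside S — 11 brackets in all.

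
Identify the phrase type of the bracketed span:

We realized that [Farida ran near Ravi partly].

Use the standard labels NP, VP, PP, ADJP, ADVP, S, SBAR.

S

The span is built around the head "ran" — a clause (S).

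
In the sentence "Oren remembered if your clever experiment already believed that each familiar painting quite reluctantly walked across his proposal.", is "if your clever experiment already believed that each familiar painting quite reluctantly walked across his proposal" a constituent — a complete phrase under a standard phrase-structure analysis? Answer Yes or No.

"if your clever experiment already believed that each familiar painting quite reluctantly walked across his proposal" is exactly the subordinate clause [SBAR if your clever experiment already believed that each familiar painting quite reluctantly walked across his proposal], a complete constituent.

Yes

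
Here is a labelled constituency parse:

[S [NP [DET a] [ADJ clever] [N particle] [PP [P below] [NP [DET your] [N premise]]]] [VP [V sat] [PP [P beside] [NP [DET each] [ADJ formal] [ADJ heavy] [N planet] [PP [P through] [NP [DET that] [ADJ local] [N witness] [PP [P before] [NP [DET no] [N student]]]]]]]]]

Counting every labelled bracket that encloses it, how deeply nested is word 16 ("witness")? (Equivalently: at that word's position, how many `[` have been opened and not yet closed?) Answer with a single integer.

7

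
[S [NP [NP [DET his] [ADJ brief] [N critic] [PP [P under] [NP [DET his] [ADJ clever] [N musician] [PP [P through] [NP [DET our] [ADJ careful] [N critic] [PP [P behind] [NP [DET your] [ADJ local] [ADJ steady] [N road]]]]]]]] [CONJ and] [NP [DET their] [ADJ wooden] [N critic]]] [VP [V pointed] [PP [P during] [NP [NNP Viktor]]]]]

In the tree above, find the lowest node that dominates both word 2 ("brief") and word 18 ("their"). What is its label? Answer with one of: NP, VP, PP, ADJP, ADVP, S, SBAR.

NP

Word 2 lies under S → NP → NP → ADJ; word 18 lies under S → NP → NP → DET. The lowest shared node is the NP.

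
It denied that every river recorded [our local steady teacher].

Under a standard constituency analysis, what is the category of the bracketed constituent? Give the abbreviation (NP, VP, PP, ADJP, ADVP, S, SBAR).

"teacher" is the head of the bracketed span, so the span is a noun phrase: NP.

NP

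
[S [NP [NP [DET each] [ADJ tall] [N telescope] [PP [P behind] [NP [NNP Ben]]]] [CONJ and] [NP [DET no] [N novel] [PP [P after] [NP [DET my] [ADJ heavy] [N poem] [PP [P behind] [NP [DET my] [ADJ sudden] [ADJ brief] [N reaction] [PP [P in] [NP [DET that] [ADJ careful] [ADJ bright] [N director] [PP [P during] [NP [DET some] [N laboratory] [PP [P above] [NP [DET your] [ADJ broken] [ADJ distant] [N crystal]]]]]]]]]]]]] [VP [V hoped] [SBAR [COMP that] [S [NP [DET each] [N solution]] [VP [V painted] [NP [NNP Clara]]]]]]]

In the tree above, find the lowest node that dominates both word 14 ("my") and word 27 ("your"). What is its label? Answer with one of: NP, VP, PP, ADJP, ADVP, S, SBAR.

Word 14 lies under S → NP → NP → PP → NP → PP → NP → DET; word 27 lies under S → NP → NP → PP → NP → PP → NP → PP → NP → PP → NP → PP → NP → DET. The lowest shared node is the NP.

NP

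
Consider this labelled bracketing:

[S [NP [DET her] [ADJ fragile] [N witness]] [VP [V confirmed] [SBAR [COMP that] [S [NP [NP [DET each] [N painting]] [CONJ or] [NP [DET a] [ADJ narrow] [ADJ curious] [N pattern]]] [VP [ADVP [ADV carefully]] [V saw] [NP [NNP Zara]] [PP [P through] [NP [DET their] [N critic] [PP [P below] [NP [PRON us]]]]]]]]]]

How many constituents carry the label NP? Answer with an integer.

7

Listing each NP by its span: [NP her fragile witness]; [NP each painting or a narrow curious pattern]; [NP each painting]; [NP a narrow curious pattern]; [NP Zara]; [NP their critic below us] … — that makes 7.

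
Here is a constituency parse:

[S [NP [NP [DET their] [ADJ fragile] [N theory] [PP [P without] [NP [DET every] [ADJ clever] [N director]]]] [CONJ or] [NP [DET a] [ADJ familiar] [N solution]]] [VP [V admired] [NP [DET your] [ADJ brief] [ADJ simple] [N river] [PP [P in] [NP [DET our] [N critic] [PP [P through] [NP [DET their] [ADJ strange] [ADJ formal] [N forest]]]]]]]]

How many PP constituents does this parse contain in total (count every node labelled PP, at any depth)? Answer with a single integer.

3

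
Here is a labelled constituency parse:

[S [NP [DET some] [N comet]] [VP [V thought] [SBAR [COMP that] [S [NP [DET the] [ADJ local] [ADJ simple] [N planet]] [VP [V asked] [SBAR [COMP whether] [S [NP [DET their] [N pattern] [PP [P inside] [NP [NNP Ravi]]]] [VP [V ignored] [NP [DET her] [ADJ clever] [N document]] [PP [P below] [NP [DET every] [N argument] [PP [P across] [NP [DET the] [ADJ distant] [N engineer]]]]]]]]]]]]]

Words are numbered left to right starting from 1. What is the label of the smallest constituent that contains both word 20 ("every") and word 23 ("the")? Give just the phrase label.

NP

Word 20 lies under S → VP → SBAR → S → VP → SBAR → S → VP → PP → NP → DET; word 23 lies under S → VP → SBAR → S → VP → SBAR → S → VP → PP → NP → PP → NP → DET. The lowest shared node is the NP.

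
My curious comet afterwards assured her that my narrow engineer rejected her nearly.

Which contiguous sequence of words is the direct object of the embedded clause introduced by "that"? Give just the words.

her

The verb of the embedded clause introduced by "that" is "rejected"; its direct object is the NP "her".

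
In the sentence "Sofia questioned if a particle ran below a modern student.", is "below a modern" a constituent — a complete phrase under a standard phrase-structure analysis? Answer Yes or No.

No

The smallest constituent containing the whole sequence is the prepositional phrase [PP below a modern student], but the sequence is only part of it — it straddles the boundary between preposition "below" and noun phrase "a modern student".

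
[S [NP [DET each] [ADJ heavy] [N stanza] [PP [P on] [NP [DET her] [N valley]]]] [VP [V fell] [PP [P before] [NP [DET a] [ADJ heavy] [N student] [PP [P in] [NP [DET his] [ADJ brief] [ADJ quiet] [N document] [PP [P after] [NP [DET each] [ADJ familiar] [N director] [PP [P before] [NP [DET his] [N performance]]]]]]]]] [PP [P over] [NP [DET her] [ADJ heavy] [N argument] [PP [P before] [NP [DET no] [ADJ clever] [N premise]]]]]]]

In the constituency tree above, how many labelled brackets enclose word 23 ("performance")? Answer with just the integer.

11

Path from the root down to the word: S → VP → PP → NP → PP → NP → PP → NP → PP → NP → N. That is 11 enclosing brackets.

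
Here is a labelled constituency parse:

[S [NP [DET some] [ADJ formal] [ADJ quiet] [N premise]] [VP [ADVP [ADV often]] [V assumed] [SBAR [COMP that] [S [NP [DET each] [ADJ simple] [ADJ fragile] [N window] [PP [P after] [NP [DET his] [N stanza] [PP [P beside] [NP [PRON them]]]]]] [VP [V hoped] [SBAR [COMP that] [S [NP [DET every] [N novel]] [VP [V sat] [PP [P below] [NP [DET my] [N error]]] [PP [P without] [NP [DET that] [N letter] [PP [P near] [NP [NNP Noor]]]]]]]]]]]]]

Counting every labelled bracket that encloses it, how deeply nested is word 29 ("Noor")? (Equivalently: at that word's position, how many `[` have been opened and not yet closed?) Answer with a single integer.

Counting open brackets not yet closed at "Noor": [S [VP [SBAR [S [VP [SBAR [S [VP [PP [NP [PP [NP [NNP = 13.

13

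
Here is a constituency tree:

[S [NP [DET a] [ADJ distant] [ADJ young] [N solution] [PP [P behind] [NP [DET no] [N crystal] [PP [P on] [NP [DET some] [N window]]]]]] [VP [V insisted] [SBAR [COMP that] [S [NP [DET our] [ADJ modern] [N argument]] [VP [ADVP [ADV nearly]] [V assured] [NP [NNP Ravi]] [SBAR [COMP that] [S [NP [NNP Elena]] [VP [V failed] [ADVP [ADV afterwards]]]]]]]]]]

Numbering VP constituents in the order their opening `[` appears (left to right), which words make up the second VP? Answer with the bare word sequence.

Opening `[VP` markers occur at word positions 11, 16, 21; the second of these opens the constituent [VP nearly assured Ravi that Elena failed afterwards].

nearly assured Ravi that Elena failed afterwards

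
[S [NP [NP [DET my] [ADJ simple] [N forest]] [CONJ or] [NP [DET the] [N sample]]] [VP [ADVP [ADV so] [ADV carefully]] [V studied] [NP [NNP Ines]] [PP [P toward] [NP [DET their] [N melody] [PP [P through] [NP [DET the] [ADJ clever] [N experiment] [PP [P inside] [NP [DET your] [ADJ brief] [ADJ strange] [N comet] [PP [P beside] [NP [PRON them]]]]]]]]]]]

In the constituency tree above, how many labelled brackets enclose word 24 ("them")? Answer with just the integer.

11

The word sits inside PRON, which is inside NP, inside PP, inside NP, inside PP, inside NP, inside PP, inside NP, inside PP, inside VP, inside S — 11 brackets in all.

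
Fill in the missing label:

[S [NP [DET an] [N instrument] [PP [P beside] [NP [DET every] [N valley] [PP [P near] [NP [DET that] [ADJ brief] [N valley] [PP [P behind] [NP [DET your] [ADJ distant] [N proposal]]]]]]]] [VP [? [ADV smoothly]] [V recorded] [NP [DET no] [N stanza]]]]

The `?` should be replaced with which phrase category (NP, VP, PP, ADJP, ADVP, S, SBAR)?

ADVP

The `?` node immediately contains: ADV 'smoothly'. That is the internal structure of an adverb phrase, so the label is ADVP.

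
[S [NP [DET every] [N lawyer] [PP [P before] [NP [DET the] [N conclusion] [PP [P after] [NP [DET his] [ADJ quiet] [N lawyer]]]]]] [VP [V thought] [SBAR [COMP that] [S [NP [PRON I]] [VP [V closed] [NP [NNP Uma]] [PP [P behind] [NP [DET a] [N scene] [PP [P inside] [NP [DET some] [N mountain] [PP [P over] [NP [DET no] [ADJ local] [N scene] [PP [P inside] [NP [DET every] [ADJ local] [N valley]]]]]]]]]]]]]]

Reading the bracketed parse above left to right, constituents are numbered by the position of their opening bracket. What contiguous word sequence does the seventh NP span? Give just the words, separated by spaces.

In left-to-right order the NP constituents are "every lawyer before the conclusion after his quiet lawyer"; "the conclusion after his quiet lawyer"; "his quiet lawyer"; "I"; "Uma"; "a scene inside some mountain over no local scene inside every local valley"; "some mountain over no local scene inside every local valley"; "no local scene inside every local valley"; "every local valley". Number 7 is "some mountain over no local scene inside every local valley".

some mountain over no local scene inside every local valley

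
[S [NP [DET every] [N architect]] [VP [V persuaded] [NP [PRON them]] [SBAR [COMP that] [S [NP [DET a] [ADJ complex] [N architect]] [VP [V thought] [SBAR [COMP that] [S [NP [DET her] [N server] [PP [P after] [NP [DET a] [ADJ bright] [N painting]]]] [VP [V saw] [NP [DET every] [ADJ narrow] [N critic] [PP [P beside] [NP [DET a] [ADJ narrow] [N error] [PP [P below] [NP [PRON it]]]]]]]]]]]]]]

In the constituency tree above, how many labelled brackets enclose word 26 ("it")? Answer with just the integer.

14

Path from the root down to the word: S → VP → SBAR → S → VP → SBAR → S → VP → NP → PP → NP → PP → NP → PRON. That is 14 enclosing brackets.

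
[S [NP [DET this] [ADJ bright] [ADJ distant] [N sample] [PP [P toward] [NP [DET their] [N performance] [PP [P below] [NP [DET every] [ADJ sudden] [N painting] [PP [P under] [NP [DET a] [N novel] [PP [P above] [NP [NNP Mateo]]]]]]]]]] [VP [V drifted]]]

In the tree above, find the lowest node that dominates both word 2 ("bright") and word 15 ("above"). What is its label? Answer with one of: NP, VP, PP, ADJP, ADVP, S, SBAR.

NP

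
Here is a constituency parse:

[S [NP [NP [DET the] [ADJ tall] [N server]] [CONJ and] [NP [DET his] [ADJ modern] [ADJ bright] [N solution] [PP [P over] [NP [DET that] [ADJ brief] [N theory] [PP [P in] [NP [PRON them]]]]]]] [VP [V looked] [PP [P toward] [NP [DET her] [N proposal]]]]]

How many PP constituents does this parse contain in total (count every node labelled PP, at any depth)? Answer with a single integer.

3

Listing each PP by its span: [PP over that brief theory in them]; [PP in them]; [PP toward her proposal] — that makes 3.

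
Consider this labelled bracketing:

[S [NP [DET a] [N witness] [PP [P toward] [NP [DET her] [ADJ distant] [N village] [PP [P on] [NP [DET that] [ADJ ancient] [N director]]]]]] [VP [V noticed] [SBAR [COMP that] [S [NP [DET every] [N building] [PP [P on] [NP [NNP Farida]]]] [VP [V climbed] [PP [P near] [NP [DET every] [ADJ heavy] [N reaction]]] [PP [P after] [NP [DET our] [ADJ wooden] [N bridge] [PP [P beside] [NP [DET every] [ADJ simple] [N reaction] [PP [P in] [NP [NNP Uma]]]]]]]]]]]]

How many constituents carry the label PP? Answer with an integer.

The PP constituents are: [PP toward her distant village on that ancient director]; [PP on that ancient director]; [PP on Farida]; [PP near every heavy reaction]; [PP after our wooden bridge beside every simple reaction in Uma]; [PP beside every simple reaction in Uma] …. Total: 7.

7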